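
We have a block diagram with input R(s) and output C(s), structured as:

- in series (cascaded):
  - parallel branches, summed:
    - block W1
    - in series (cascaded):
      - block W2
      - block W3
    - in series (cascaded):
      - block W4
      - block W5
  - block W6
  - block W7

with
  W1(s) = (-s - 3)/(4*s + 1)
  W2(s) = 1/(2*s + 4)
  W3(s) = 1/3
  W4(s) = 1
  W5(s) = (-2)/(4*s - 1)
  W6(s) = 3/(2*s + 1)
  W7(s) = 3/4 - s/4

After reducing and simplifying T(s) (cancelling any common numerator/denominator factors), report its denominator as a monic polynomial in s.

Step 1 - multiply W2, W3 (series); result 1/(6*s + 12)
Step 2 - cascade W4, W5; result (-2)/(4*s - 1)
Step 3 - add W1, (W2*W3), (W4*W5) (parallel); result (-24*s^3 - 146*s^2 - 222*s + 11)/(96*s^3 + 192*s^2 - 6*s - 12)
Step 4 - reduce the series chain (W1+(W2*W3)+(W4*W5)), W6, W7; result (24*s^4 + 74*s^3 - 216*s^2 - 677*s + 33)/(256*s^4 + 640*s^3 + 240*s^2 - 40*s - 16)
The result of step 4 is T(s) in lowest terms. Its denominator has leading coefficient 256; dividing the denominator through by 256 makes it monic.

Answer: s^4 + 5*s^3/2 + 15*s^2/16 - 5*s/32 - 1/16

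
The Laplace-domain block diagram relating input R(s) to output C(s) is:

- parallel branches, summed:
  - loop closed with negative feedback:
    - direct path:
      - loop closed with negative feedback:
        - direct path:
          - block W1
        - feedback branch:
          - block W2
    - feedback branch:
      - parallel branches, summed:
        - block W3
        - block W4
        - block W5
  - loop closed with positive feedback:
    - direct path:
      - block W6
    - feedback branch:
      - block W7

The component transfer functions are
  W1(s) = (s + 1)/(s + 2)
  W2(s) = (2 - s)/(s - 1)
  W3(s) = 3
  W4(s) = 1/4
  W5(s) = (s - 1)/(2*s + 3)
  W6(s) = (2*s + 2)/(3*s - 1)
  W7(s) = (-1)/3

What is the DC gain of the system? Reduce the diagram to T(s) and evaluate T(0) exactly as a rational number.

Step 1: reduce the feedback loop with forward W1 and return W2 gives (s^2 - 1)/(2*s)
Step 2: combine W3, W4, W5 in parallel gives (30*s + 35)/(8*s + 12)
Step 3: collapse the loop ([W1/(1+W1*W2)] forward, (W3+W4+W5) return) gives (8*s^3 + 12*s^2 - 8*s - 12)/(30*s^3 + 51*s^2 - 6*s - 35)
Step 4: feedback reduction of W6, W7 gives (6*s + 6)/(11*s - 1)
Step 5: combine [[W1/(1+W1*W2)]/(1+[W1/(1+W1*W2)]*(W3+W4+W5))], [W6/(1-W6*W7)] in parallel gives (268*s^4 + 610*s^3 + 170*s^2 - 370*s - 198)/(330*s^4 + 531*s^3 - 117*s^2 - 379*s + 35)
The step-5 result is T(s). Setting s = 0: T(0) = -198/35.

Therefore the answer is -198/35.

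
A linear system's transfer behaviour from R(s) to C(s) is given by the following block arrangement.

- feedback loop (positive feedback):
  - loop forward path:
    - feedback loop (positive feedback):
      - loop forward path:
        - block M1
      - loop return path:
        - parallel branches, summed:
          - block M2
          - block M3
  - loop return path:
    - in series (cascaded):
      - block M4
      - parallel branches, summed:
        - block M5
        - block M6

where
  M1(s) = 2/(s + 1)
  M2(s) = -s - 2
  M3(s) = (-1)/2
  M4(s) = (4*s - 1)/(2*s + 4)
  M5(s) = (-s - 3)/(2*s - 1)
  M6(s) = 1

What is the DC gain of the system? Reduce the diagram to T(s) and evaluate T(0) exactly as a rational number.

Answer: 1/4

Working:
Step 1 - reduce the parallel group M2, M3; result -s - 5/2
Step 2 - feedback reduction of M1, (M2+M3); result 2/(3*s + 6)
Step 3 - parallel reduction of M5, M6; result (s - 4)/(2*s - 1)
Step 4 - multiply M4, (M5+M6) (series); result (4*s^2 - 17*s + 4)/(4*s^2 + 6*s - 4)
Step 5 - close the feedback loop around [M1/(1-M1*(M2+M3))], (M4*(M5+M6)); result (4*s^2 + 6*s - 4)/(6*s^3 + 17*s^2 + 29*s - 16)
That last expression is T(s); at s = 0 only the constant terms survive, so T(0) = -4/(-16) = 1/4.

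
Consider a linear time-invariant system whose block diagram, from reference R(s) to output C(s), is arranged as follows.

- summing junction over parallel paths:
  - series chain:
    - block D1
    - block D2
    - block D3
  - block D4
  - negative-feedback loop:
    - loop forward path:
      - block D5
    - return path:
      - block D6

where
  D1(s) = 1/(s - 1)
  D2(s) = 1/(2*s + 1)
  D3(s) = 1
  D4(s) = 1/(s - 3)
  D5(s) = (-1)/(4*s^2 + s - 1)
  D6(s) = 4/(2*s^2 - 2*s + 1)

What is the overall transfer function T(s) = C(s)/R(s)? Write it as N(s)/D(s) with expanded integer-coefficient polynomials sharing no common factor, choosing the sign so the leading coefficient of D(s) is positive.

First reduce the diagram to T(s).

(1) multiply D1, D2, D3 (series), giving 1/(2*s^2 - s - 1)
(2) feedback reduction of D5, D6, giving (-2*s^2 + 2*s - 1)/(8*s^4 - 6*s^3 + 3*s - 5)
(3) reduce the parallel group (D1*D2*D3), D4, [D5/(1+D5*D6)], giving the overall T(s)

Answer: (16*s^5 - 14*s^3 - 4*s^2 - 9*s - 17)/(16*s^6 - 52*s^5 + 6*s^4 + 24*s^3 - 25*s^2 + 16*s + 15)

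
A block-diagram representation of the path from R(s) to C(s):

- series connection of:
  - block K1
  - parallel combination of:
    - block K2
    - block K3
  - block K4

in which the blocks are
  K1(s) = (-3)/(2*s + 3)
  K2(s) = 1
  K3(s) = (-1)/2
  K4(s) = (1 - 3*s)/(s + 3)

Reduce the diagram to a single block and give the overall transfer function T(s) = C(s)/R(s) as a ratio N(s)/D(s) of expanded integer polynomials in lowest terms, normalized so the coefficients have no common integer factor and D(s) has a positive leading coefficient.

The answer is (9*s - 3)/(4*s^2 + 18*s + 18).

Reasoning:
(1) sum the parallel branches K2, K3; result 1/2
(2) combine K1, (K2+K3), K4 in series, giving the overall T(s)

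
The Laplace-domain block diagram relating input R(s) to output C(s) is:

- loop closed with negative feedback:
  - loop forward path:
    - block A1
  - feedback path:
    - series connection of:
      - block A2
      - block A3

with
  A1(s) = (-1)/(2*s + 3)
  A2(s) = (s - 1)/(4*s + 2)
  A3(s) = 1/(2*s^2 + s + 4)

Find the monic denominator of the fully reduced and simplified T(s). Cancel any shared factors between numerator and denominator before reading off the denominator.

Step 1. cascade A2, A3; result (s - 1)/(8*s^3 + 8*s^2 + 18*s + 8)
Step 2. feedback reduction of A1, (A2*A3); result (-8*s^3 - 8*s^2 - 18*s - 8)/(16*s^4 + 40*s^3 + 60*s^2 + 69*s + 25)
T(s) is the step-2 result (common factors already cancelled). Leading coefficient of the denominator: 16. Divide through by 16 for the monic polynomial.

Therefore the answer is s^4 + 5*s^3/2 + 15*s^2/4 + 69*s/16 + 25/16.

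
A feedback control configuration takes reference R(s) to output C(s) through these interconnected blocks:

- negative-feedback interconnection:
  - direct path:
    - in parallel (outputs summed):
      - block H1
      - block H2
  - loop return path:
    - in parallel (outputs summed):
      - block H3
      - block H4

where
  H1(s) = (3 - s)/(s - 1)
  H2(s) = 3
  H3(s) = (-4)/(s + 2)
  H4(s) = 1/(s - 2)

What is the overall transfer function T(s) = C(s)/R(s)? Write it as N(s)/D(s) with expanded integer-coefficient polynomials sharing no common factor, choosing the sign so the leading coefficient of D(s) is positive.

Step 1 - reduce the parallel group H1, H2 = (2*s)/(s - 1)
Step 2 - add H3, H4 (parallel) = (10 - 3*s)/(s^2 - 4)
Step 3 - close the feedback loop around (H1+H2), (H3+H4), which is the overall transfer function T(s) = C(s)/R(s) in lowest terms

Hence the answer: (2*s^3 - 8*s)/(s^3 - 7*s^2 + 16*s + 4)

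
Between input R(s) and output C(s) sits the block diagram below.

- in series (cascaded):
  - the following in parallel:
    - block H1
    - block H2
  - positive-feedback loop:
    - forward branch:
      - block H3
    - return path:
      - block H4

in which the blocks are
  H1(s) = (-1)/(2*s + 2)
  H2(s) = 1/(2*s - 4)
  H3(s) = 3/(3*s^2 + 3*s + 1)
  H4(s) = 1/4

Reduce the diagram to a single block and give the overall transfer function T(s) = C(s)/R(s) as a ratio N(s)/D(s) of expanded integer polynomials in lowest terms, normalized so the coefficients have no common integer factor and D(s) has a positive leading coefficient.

(1) add H1, H2 (parallel): 3/(2*s^2 - 2*s - 4)
(2) close the feedback loop around H3, H4: 12/(12*s^2 + 12*s + 1)
(3) cascade (H1+H2), [H3/(1-H3*H4)], which is the overall transfer function T(s) = C(s)/R(s) in lowest terms

Answer: 18/(12*s^4 - 35*s^2 - 25*s - 2)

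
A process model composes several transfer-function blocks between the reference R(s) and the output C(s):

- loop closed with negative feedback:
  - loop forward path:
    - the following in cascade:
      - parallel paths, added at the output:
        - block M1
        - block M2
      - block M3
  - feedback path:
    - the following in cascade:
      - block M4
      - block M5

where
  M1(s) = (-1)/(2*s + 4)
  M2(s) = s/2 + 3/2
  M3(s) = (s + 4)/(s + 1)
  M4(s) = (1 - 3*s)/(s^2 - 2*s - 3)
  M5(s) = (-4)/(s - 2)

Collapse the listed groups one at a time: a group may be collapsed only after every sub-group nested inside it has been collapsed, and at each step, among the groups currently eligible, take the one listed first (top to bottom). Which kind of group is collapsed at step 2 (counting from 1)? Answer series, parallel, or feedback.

(1) add M1, M2 (parallel)
(2) cascade (M1+M2), M3
(3) reduce the series chain M4, M5
(4) collapse the loop (((M1+M2)*M3) forward, (M4*M5) return)
So the answer for step 2 is series.

Final answer: series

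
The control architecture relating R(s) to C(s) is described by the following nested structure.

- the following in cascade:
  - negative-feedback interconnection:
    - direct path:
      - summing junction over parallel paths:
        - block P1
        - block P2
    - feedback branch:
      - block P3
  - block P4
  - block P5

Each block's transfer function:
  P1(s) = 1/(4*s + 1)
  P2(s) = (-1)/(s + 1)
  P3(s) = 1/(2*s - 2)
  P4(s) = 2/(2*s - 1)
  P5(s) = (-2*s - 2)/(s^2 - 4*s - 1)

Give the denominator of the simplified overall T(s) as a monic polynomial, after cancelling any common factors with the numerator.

Reducing step by step:

(1) combine P1, P2 in parallel, giving (-3*s)/(4*s^2 + 5*s + 1)
(2) feedback reduction of (P1+P2), P3, giving (-6*s^2 + 6*s)/(8*s^3 + 2*s^2 - 11*s - 2)
(3) multiply [(P1+P2)/(1+(P1+P2)*P3)], P4, P5 (series), giving (24*s^3 - 24*s)/(16*s^6 - 68*s^5 - 24*s^4 + 107*s^3 - 2*s^2 - 15*s - 2)
Step 3 gives the fully reduced T(s), with no common factor left to cancel. The denominator's leading coefficient is 16, so divide each of its coefficients by 16 to get the monic form.

Answer: s^6 - 17*s^5/4 - 3*s^4/2 + 107*s^3/16 - s^2/8 - 15*s/16 - 1/8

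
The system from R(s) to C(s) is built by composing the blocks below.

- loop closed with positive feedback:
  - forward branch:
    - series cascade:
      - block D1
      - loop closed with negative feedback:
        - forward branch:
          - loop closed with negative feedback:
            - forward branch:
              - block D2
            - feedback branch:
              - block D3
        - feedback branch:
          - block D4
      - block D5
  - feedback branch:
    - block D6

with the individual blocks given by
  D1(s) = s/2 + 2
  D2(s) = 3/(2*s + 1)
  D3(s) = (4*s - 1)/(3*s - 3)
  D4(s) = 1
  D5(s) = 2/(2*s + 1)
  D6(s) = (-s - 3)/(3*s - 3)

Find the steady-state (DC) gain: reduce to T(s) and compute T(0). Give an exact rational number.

[1] feedback reduction of D2, D3 gives (3*s - 3)/(2*s^2 + 3*s - 2)
[2] feedback reduction of [D2/(1+D2*D3)], D4 gives (3*s - 3)/(2*s^2 + 6*s - 5)
[3] cascade D1, [[D2/(1+D2*D3)]/(1+[D2/(1+D2*D3)]*D4)], D5 gives (3*s^2 + 9*s - 12)/(4*s^3 + 14*s^2 - 4*s - 5)
[4] feedback reduction of (D1*[[D2/(1+D2*D3)]/(1+[D2/(1+D2*D3)]*D4)]*D5), D6 gives (3*s^2 + 9*s - 12)/(4*s^3 + 15*s^2 + 3*s + 7)
Step 4 gives the overall T(s). Then T(0) = -12/7.

Answer: -12/7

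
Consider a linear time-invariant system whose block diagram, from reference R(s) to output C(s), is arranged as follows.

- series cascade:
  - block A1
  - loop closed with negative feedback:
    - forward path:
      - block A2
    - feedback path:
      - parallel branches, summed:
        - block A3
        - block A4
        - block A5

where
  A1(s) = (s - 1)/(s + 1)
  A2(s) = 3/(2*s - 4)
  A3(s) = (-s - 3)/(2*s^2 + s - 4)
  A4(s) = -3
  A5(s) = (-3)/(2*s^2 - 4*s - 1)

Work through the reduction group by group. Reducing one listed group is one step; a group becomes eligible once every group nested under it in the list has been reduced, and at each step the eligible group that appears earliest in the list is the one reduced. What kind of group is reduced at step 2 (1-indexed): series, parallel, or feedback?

Answer: feedback

Working:
(1) add A3, A4, A5 (parallel)
(2) apply the feedback formula to A2, (A3+A4+A5)
(3) combine A1, [A2/(1+A2*(A3+A4+A5))] in series
The group at step 2 is a feedback group.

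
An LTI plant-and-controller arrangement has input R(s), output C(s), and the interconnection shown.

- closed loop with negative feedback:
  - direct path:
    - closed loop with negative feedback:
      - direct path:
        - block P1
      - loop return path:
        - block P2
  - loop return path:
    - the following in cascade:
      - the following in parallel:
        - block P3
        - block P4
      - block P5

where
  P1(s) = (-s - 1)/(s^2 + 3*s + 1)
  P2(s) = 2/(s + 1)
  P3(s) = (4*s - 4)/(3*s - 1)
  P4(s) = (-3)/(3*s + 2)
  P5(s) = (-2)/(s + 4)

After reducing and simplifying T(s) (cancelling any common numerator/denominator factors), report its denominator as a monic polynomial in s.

First reduce the diagram to T(s).

1. close the feedback loop around P1, P2: (-s - 1)/(s^2 + 3*s - 1)
2. sum the parallel branches P3, P4: (12*s^2 - 13*s - 5)/(9*s^2 + 3*s - 2)
3. series reduction of (P3+P4), P5: (-24*s^2 + 26*s + 10)/(9*s^3 + 39*s^2 + 10*s - 8)
4. reduce the feedback loop with forward [P1/(1+P1*P2)] and return ((P3+P4)*P5): (-9*s^4 - 48*s^3 - 49*s^2 - 2*s + 8)/(9*s^5 + 66*s^4 + 142*s^3 - 19*s^2 - 70*s - 2)
T(s) is the step-4 result (common factors already cancelled). Leading coefficient of the denominator: 9. Divide through by 9 for the monic polynomial.

Answer: s^5 + 22*s^4/3 + 142*s^3/9 - 19*s^2/9 - 70*s/9 - 2/9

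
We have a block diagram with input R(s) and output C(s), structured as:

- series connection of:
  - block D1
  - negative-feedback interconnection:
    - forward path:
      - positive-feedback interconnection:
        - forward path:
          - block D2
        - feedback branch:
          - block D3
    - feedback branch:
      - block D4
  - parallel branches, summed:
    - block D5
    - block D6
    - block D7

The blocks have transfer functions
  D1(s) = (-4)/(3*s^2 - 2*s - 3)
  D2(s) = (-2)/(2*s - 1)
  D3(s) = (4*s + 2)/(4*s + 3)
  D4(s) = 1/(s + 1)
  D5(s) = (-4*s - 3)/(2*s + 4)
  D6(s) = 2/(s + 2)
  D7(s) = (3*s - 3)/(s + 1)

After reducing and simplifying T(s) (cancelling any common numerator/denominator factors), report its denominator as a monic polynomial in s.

1. collapse the loop (D2 forward, D3 return) = (-8*s - 6)/(8*s^2 + 10*s + 1)
2. feedback reduction of [D2/(1-D2*D3)], D4 = (-8*s^2 - 14*s - 6)/(8*s^3 + 18*s^2 + 3*s - 5)
3. reduce the parallel group D5, D6, D7 = (2*s^2 + 3*s - 11)/(2*s^2 + 6*s + 4)
4. reduce the series chain D1, [[D2/(1-D2*D3)]/(1+[D2/(1-D2*D3)]*D4)], (D5+D6+D7) = (32*s^3 + 72*s^2 - 140*s - 132)/(24*s^6 + 86*s^5 + 25*s^4 - 177*s^3 - 149*s^2 + 17*s + 30)
Step 4 gives the fully reduced T(s), with no common factor left to cancel. The denominator's leading coefficient is 24, so divide each of its coefficients by 24 to get the monic form.

Hence the answer: s^6 + 43*s^5/12 + 25*s^4/24 - 59*s^3/8 - 149*s^2/24 + 17*s/24 + 5/4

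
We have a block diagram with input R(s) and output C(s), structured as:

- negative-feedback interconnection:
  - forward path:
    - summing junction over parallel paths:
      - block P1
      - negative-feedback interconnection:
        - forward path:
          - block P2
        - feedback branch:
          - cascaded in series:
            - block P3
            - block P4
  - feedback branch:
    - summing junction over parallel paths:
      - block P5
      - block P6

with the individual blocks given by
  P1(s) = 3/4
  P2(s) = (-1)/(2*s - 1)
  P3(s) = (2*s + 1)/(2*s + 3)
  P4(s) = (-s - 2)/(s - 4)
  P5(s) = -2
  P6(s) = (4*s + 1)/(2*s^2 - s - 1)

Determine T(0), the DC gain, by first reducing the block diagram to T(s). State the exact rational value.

Answer: -45/107

Working:
[1] combine P3, P4 in series: (-2*s^2 - 5*s - 2)/(2*s^2 - 5*s - 12)
[2] apply the feedback formula to P2, (P3*P4): (-2*s^2 + 5*s + 12)/(4*s^3 - 10*s^2 - 14*s + 14)
[3] sum the parallel branches P1, [P2/(1+P2*(P3*P4))]: (6*s^3 - 19*s^2 - 11*s + 45)/(8*s^3 - 20*s^2 - 28*s + 28)
[4] add P5, P6 (parallel): (-4*s^2 + 6*s + 3)/(2*s^2 - s - 1)
[5] reduce the feedback loop with forward (P1+[P2/(1+P2*(P3*P4))]) and return (P5+P6): (-12*s^5 + 44*s^4 + 9*s^3 - 120*s^2 + 34*s + 45)/(8*s^5 - 64*s^4 + 96*s^3 + 199*s^2 - 237*s - 107)
Step 5 gives the overall T(s). Then T(0) = 45/(-107) = -45/107.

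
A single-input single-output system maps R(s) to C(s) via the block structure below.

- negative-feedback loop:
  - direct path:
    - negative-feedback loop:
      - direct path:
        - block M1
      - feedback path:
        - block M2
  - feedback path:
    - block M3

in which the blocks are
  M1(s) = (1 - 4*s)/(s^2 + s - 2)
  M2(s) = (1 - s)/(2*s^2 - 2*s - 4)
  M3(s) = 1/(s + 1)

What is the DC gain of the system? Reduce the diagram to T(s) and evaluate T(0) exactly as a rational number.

Step 1: apply the feedback formula to M1, M2; result (-8*s^3 + 10*s^2 + 14*s - 4)/(2*s^4 - 6*s^2 - 5*s + 9)
Step 2: feedback reduction of [M1/(1+M1*M2)], M3; result (-8*s^3 + 10*s^2 + 14*s - 4)/(2*s^4 - 14*s^2 + 13*s + 5)
Evaluating the step-2 result (the overall T(s)) at s = 0 gives T(0) = -4/5.

Final answer: -4/5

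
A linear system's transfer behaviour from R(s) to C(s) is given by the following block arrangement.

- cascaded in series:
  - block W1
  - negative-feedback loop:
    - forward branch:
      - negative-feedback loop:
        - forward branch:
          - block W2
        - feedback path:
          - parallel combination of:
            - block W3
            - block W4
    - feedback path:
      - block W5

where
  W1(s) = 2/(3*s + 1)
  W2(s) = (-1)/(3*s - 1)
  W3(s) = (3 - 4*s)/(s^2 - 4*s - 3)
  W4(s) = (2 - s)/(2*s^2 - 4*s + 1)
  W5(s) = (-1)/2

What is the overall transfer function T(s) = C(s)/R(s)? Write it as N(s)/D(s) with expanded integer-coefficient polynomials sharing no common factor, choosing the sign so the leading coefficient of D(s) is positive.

(1) parallel reduction of W3, W4 gives (-9*s^3 + 28*s^2 - 21*s - 3)/(2*s^4 - 12*s^3 + 11*s^2 + 8*s - 3)
(2) feedback reduction of W2, (W3+W4) gives (-2*s^4 + 12*s^3 - 11*s^2 - 8*s + 3)/(6*s^5 - 38*s^4 + 54*s^3 - 15*s^2 + 4*s + 6)
(3) reduce the feedback loop with forward [W2/(1+W2*(W3+W4))] and return W5 gives (-4*s^4 + 24*s^3 - 22*s^2 - 16*s + 6)/(12*s^5 - 74*s^4 + 96*s^3 - 19*s^2 + 16*s + 9)
(4) series reduction of W1, [[W2/(1+W2*(W3+W4))]/(1+[W2/(1+W2*(W3+W4))]*W5)]; the result is T(s) itself (integer coefficients, no common factor, positive leading denominator coefficient)

Final answer: (-8*s^4 + 48*s^3 - 44*s^2 - 32*s + 12)/(36*s^6 - 210*s^5 + 214*s^4 + 39*s^3 + 29*s^2 + 43*s + 9)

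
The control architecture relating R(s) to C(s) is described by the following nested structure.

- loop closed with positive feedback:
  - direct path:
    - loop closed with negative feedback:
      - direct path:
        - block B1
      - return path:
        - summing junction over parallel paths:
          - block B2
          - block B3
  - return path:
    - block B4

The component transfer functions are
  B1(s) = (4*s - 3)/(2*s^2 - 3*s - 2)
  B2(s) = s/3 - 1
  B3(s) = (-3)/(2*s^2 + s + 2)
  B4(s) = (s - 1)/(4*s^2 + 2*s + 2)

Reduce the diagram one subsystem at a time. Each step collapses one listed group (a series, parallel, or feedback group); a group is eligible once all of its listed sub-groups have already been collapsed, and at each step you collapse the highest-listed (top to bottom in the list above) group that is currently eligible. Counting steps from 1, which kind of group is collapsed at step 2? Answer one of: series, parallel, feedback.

1. sum the parallel branches B2, B3
2. collapse the loop (B1 forward, (B2+B3) return)
3. feedback reduction of [B1/(1+B1*(B2+B3))], B4
The group at step 2 is a feedback group.

Therefore the answer is feedback.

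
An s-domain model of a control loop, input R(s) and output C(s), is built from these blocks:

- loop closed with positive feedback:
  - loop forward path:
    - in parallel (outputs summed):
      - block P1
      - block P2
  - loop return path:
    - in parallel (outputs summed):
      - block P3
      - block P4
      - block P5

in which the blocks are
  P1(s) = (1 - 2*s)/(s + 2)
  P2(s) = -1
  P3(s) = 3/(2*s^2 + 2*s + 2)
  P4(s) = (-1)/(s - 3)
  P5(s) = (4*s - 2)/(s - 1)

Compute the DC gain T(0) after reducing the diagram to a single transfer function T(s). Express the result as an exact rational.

Step 1. combine P1, P2 in parallel = (-3*s - 1)/(s + 2)
Step 2. sum the parallel branches P3, P4, P5 = (8*s^4 - 22*s^3 - 5*s^2 - 28*s + 23)/(2*s^4 - 6*s^3 - 2*s + 6)
Step 3. collapse the loop ((P1+P2) forward, (P3+P4+P5) return) = (-6*s^5 + 16*s^4 + 6*s^3 + 6*s^2 - 16*s - 6)/(26*s^5 - 60*s^4 - 49*s^3 - 91*s^2 + 43*s + 35)
DC gain: substitute s = 0 into T(s) from step 3: T(0) = -6/35.

Therefore the answer is -6/35.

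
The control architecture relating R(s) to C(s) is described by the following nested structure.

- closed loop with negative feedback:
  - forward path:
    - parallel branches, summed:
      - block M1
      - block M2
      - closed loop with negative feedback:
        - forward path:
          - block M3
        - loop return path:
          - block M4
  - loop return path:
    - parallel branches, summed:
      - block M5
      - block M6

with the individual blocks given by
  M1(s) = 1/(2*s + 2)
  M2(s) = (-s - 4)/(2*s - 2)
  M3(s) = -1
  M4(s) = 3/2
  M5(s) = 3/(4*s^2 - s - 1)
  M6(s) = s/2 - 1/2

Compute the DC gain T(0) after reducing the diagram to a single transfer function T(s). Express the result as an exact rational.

Step 1. reduce the feedback loop with forward M3 and return M4 -> 2
Step 2. combine M1, M2, [M3/(1+M3*M4)] in parallel -> (3*s^2 - 4*s - 9)/(2*s^2 - 2)
Step 3. add M5, M6 (parallel) -> (4*s^3 - 5*s^2 + 7)/(8*s^2 - 2*s - 2)
Step 4. feedback reduction of (M1+M2+[M3/(1+M3*M4)]), (M5+M6) -> (24*s^4 - 38*s^3 - 70*s^2 + 26*s + 18)/(12*s^5 - 15*s^4 - 20*s^3 + 46*s^2 - 24*s - 59)
DC gain: substitute s = 0 into T(s) from step 4: T(0) = 18/(-59) = -18/59.

Hence the answer: -18/59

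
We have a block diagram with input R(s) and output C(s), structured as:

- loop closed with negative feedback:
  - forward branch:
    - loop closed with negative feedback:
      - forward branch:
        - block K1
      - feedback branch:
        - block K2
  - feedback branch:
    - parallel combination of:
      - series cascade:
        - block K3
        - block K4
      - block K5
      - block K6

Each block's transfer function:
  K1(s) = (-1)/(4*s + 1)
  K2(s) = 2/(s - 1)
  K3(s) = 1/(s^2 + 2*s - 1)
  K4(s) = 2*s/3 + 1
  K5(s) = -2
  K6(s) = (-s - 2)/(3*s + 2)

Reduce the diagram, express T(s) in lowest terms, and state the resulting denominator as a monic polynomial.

Answer: s^5 + 5*s^4/2 - 3*s^3/2 - 157*s^2/36 - 17*s/36 + 7/6

Working:
Step 1. collapse the loop (K1 forward, K2 return) gives (1 - s)/(4*s^2 - 3*s - 3)
Step 2. series reduction of K3, K4 gives (2*s + 3)/(3*s^2 + 6*s - 3)
Step 3. add (K3*K4), K5, K6 (parallel) gives (-21*s^3 - 54*s^2 - 2*s + 24)/(9*s^3 + 24*s^2 + 3*s - 6)
Step 4. collapse the loop ([K1/(1+K1*K2)] forward, ((K3*K4)+K5+K6) return) gives (-9*s^4 - 15*s^3 + 21*s^2 + 9*s - 6)/(36*s^5 + 90*s^4 - 54*s^3 - 157*s^2 - 17*s + 42)
Step 4 gives the fully reduced T(s), with no common factor left to cancel. The denominator's leading coefficient is 36, so divide each of its coefficients by 36 to get the monic form.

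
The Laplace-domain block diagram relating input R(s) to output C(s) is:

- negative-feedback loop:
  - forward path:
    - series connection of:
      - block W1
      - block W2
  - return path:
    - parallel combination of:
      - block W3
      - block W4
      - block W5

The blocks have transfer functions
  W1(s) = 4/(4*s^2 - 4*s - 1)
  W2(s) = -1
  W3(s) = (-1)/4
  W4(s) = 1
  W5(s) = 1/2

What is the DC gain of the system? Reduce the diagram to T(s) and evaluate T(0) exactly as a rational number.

1. reduce the series chain W1, W2: (-4)/(4*s^2 - 4*s - 1)
2. sum the parallel branches W3, W4, W5: 5/4
3. feedback reduction of (W1*W2), (W3+W4+W5): (-2)/(2*s^2 - 2*s - 3)
Step 3 gives the overall T(s). Then T(0) = -2/(-3) = 2/3.

Final answer: 2/3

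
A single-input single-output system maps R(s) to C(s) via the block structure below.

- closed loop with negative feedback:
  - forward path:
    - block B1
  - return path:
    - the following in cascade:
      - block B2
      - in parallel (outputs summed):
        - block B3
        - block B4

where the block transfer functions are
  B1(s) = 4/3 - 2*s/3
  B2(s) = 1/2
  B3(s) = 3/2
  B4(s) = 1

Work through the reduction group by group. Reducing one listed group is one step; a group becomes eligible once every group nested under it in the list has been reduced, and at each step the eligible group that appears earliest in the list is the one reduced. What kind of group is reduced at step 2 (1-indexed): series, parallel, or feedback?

The answer is series.

Reasoning:
Step 1: sum the parallel branches B3, B4
Step 2: multiply B2, (B3+B4) (series)
Step 3: collapse the loop (B1 forward, (B2*(B3+B4)) return)
Step 2: series.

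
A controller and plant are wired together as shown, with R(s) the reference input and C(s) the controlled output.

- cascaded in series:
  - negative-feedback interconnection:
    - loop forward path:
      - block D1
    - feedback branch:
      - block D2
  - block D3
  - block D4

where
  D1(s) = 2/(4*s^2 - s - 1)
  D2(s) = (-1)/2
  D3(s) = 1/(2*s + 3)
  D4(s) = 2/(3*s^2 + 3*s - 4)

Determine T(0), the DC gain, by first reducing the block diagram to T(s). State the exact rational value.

Step 1. reduce the feedback loop with forward D1 and return D2 = 2/(4*s^2 - s - 2)
Step 2. cascade [D1/(1+D1*D2)], D3, D4 = 4/(24*s^5 + 54*s^4 - 23*s^3 - 79*s^2 + 10*s + 24)
DC gain: substitute s = 0 into T(s) from step 2: T(0) = 4/24 = 1/6.

Answer: 1/6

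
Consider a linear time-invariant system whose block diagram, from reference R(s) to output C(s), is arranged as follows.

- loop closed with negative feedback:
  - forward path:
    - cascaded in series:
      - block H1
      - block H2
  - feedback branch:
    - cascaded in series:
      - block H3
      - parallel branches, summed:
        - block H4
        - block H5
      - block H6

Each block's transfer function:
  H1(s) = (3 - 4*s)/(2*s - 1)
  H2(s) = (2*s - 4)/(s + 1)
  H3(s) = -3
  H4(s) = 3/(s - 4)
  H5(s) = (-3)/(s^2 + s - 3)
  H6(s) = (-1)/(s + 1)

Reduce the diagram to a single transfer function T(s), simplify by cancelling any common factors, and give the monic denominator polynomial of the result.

1. cascade H1, H2 gives (-8*s^2 + 22*s - 12)/(2*s^2 + s - 1)
2. combine H4, H5 in parallel gives (3*s^2 + 3)/(s^3 - 3*s^2 - 7*s + 12)
3. multiply H3, (H4+H5), H6 (series) gives (9*s^2 + 9)/(s^4 - 2*s^3 - 10*s^2 + 5*s + 12)
4. close the feedback loop around (H1*H2), (H3*(H4+H5)*H6) gives (-8*s^6 + 38*s^5 + 24*s^4 - 236*s^3 + 134*s^2 + 204*s - 144)/(2*s^6 - 3*s^5 - 95*s^4 + 200*s^3 - 141*s^2 + 205*s - 120)
T(s) is the step-4 result (common factors already cancelled). Leading coefficient of the denominator: 2. Divide through by 2 for the monic polynomial.

Hence the answer: s^6 - 3*s^5/2 - 95*s^4/2 + 100*s^3 - 141*s^2/2 + 205*s/2 - 60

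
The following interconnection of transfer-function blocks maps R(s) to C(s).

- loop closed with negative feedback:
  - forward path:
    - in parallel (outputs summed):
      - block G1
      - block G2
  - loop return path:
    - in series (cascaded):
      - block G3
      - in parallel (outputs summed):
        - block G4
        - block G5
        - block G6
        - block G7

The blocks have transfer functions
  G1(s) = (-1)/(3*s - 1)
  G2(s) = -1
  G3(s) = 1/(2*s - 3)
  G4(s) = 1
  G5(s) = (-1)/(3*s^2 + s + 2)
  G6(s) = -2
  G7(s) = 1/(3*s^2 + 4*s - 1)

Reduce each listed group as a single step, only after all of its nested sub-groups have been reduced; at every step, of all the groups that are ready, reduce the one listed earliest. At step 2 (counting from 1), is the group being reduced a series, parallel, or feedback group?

Step 1. reduce the parallel group G1, G2
Step 2. sum the parallel branches G4, G5, G6, G7
Step 3. cascade G3, (G4+G5+G6+G7)
Step 4. close the feedback loop around (G1+G2), (G3*(G4+G5+G6+G7))
Step 2 collapses a parallel group.

Answer: parallel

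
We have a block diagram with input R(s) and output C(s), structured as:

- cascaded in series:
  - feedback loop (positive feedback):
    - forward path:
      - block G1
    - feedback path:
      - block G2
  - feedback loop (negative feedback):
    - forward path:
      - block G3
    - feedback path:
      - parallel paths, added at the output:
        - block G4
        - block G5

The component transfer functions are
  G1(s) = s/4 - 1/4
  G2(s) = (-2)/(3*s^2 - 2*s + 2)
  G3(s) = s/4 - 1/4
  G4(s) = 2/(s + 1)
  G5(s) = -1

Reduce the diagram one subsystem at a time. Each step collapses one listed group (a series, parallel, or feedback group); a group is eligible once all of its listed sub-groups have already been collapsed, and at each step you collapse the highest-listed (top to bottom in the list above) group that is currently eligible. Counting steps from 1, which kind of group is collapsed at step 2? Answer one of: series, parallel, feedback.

Step 1. apply the feedback formula to G1, G2
Step 2. combine G4, G5 in parallel
Step 3. collapse the loop (G3 forward, (G4+G5) return)
Step 4. cascade [G1/(1-G1*G2)], [G3/(1+G3*(G4+G5))]
Step 2 collapses a parallel group.

Final answer: parallel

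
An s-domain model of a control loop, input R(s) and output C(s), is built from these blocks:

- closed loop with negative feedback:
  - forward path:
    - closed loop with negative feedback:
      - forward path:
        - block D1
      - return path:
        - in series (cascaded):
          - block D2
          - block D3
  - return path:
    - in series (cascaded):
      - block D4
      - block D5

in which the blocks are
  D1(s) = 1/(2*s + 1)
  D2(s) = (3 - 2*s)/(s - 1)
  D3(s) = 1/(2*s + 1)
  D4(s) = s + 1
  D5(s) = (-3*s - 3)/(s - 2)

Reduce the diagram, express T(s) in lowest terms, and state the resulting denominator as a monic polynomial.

First reduce the diagram to T(s).

Step 1: multiply D2, D3 (series): (3 - 2*s)/(2*s^2 - s - 1)
Step 2: reduce the feedback loop with forward D1 and return (D2*D3): (2*s^2 - s - 1)/(4*s^3 - 5*s + 2)
Step 3: multiply D4, D5 (series): (-3*s^2 - 6*s - 3)/(s - 2)
Step 4: collapse the loop ([D1/(1+D1*(D2*D3))] forward, (D4*D5) return): (-2*s^3 + 5*s^2 - s - 2)/(2*s^4 + 17*s^3 + 2*s^2 - 21*s + 1)
No further cancellation is possible in the step-4 result, so that is T(s). Its denominator becomes monic after dividing by the leading coefficient 2.

Answer: s^4 + 17*s^3/2 + s^2 - 21*s/2 + 1/2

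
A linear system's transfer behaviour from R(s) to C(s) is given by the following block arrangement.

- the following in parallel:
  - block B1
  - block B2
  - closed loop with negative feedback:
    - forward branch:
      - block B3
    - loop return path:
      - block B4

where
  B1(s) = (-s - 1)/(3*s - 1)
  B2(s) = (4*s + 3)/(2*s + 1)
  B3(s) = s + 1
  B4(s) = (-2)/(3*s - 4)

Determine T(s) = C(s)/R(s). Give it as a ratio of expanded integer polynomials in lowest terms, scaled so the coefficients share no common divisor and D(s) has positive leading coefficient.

Answer: (18*s^4 + 7*s^3 - 86*s^2 - 19*s + 28)/(6*s^3 - 35*s^2 - 7*s + 6)

Working:
Step 1: collapse the loop (B3 forward, B4 return), giving (3*s^2 - s - 4)/(s - 6)
Step 2: add B1, B2, [B3/(1+B3*B4)] (parallel); the result is T(s) itself (integer coefficients, no common factor, positive leading denominator coefficient)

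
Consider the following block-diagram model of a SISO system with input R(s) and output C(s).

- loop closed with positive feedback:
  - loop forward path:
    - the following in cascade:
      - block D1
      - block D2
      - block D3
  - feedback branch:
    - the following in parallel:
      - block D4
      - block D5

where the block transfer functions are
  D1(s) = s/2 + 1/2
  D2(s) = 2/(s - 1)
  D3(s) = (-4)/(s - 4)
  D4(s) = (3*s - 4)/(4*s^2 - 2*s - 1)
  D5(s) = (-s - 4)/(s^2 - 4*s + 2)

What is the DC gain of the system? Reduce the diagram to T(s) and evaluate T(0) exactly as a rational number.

Step 1. multiply D1, D2, D3 (series): (-4*s - 4)/(s^2 - 5*s + 4)
Step 2. sum the parallel branches D4, D5: (-s^3 - 30*s^2 + 31*s - 4)/(4*s^4 - 18*s^3 + 15*s^2 - 2)
Step 3. feedback reduction of (D1*D2*D3), (D4+D5): (-16*s^5 + 56*s^4 + 12*s^3 - 60*s^2 + 8*s + 8)/(4*s^6 - 38*s^5 + 117*s^4 - 271*s^3 + 62*s^2 + 118*s - 24)
That last expression is T(s); at s = 0 only the constant terms survive, so T(0) = 8/(-24) = -1/3.

Therefore the answer is -1/3.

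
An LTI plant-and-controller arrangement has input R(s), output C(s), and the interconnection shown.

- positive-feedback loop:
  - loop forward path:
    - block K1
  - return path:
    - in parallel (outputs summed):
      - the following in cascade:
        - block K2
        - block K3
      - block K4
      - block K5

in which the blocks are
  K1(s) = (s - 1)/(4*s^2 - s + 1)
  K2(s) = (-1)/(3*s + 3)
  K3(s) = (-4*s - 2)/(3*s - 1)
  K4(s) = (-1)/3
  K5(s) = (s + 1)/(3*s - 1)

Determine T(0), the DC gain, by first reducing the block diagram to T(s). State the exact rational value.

Answer: 1

Working:
1. cascade K2, K3 gives (4*s + 2)/(9*s^2 + 6*s - 3)
2. add (K2*K3), K4, K5 (parallel) gives (8*s + 6)/(9*s^2 + 6*s - 3)
3. collapse the loop (K1 forward, ((K2*K3)+K4+K5) return) gives (9*s^3 - 3*s^2 - 9*s + 3)/(36*s^4 + 15*s^3 - 17*s^2 + 11*s + 3)
Evaluating the step-3 result (the overall T(s)) at s = 0 gives T(0) = 3/3 = 1.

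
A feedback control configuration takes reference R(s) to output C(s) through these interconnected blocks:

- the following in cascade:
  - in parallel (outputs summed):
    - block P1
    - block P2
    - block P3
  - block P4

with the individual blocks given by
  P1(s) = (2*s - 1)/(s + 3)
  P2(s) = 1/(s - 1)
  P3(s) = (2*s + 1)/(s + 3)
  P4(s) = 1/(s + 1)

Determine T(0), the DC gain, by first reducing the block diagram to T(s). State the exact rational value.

The answer is -1.

Reasoning:
Step 1: add P1, P2, P3 (parallel); result (4*s^2 - 3*s + 3)/(s^2 + 2*s - 3)
Step 2: cascade (P1+P2+P3), P4; result (4*s^2 - 3*s + 3)/(s^3 + 3*s^2 - s - 3)
That last expression is T(s); at s = 0 only the constant terms survive, so T(0) = 3/(-3) = -1.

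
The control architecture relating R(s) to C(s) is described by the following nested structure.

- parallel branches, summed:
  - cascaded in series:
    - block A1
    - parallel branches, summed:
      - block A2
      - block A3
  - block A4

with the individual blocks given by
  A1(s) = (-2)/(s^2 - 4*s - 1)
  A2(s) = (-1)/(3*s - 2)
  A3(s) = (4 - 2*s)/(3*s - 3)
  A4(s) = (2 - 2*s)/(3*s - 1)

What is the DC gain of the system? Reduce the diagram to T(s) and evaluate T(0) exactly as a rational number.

Step 1. reduce the parallel group A2, A3, giving (-6*s^2 + 13*s - 5)/(9*s^2 - 15*s + 6)
Step 2. cascade A1, (A2+A3), giving (12*s^2 - 26*s + 10)/(9*s^4 - 51*s^3 + 57*s^2 - 9*s - 6)
Step 3. combine (A1*(A2+A3)), A4 in parallel, giving (-18*s^5 + 120*s^4 - 180*s^3 + 42*s^2 + 50*s - 22)/(27*s^5 - 162*s^4 + 222*s^3 - 84*s^2 - 9*s + 6)
That last expression is T(s); at s = 0 only the constant terms survive, so T(0) = -22/6 = -11/3.

Therefore the answer is -11/3.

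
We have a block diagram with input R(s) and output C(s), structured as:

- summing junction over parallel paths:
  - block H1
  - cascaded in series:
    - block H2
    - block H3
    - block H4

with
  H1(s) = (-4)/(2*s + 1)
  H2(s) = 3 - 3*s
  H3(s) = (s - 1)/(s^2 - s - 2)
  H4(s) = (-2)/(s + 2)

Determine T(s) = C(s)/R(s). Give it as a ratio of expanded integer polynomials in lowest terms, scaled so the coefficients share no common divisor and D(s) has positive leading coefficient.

Step 1 - cascade H2, H3, H4 gives (6*s^2 - 12*s + 6)/(s^3 + s^2 - 4*s - 4)
Step 2 - add H1, (H2*H3*H4) (parallel) - this is the overall T(s), already in the required normalized form

Final answer: (8*s^3 - 22*s^2 + 16*s + 22)/(2*s^4 + 3*s^3 - 7*s^2 - 12*s - 4)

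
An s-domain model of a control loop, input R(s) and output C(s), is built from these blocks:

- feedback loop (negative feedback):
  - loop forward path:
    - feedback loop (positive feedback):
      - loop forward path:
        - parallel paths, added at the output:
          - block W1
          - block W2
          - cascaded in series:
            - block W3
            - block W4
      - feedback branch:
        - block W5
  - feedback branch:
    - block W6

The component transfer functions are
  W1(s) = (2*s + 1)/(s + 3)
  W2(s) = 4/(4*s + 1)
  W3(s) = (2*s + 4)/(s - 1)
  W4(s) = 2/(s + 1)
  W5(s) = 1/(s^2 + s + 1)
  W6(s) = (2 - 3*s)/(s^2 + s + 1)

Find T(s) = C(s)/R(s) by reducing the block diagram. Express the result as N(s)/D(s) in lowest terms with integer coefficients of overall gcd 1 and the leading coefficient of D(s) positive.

[1] reduce the series chain W3, W4 -> (4*s + 8)/(s^2 - 1)
[2] parallel reduction of W1, W2, (W3*W4) -> (8*s^4 + 26*s^3 + 89*s^2 + 106*s + 11)/(4*s^4 + 13*s^3 - s^2 - 13*s - 3)
[3] collapse the loop ((W1+W2+(W3*W4)) forward, W5 return) -> (8*s^6 + 34*s^5 + 123*s^4 + 221*s^3 + 206*s^2 + 117*s + 11)/(4*s^6 + 17*s^5 + 8*s^4 - 27*s^3 - 106*s^2 - 122*s - 14)
[4] close the feedback loop around [(W1+W2+(W3*W4))/(1-(W1+W2+(W3*W4))*W5)], W6; the result is T(s) itself (integer coefficients, no common factor, positive leading denominator coefficient)

Answer: (8*s^6 + 34*s^5 + 123*s^4 + 221*s^3 + 206*s^2 + 117*s + 11)/(4*s^6 - 7*s^5 - 54*s^4 - 242*s^3 - 246*s^2 + 57*s + 8)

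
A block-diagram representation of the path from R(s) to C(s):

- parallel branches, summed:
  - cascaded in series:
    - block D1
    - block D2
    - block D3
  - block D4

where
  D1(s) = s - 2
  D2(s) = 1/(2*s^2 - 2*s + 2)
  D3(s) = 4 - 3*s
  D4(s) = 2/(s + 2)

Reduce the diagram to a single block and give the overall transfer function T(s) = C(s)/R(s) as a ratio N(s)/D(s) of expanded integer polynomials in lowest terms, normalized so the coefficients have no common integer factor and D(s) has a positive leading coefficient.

Answer: (-3*s^3 + 8*s^2 + 8*s - 12)/(2*s^3 + 2*s^2 - 2*s + 4)

Working:
(1) cascade D1, D2, D3 -> (-3*s^2 + 10*s - 8)/(2*s^2 - 2*s + 2)
(2) sum the parallel branches (D1*D2*D3), D4; the result is T(s) itself (integer coefficients, no common factor, positive leading denominator coefficient)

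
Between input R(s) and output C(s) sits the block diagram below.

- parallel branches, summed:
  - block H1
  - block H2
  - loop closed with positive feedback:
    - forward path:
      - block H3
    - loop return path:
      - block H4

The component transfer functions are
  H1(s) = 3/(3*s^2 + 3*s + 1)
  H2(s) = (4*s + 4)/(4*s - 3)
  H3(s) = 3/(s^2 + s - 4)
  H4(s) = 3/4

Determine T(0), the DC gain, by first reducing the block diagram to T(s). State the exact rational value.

Step 1: collapse the loop (H3 forward, H4 return) gives 12/(4*s^2 + 4*s - 25)
Step 2: add H1, H2, [H3/(1-H3*H4)] (parallel) gives (48*s^5 + 144*s^4 + 52*s^3 - 472*s^2 - 780*s + 89)/(48*s^5 + 60*s^4 - 308*s^3 - 107*s^2 + 113*s + 75)
Evaluating the step-2 result (the overall T(s)) at s = 0 gives T(0) = 89/75.

Hence the answer: 89/75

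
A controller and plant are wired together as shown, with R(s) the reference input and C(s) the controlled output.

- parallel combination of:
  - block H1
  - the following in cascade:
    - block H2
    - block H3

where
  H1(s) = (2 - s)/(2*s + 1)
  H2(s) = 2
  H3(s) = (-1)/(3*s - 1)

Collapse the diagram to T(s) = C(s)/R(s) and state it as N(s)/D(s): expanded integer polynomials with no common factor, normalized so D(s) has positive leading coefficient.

[1] cascade H2, H3 gives (-2)/(3*s - 1)
[2] add H1, (H2*H3) (parallel): this yields T(s), and no further normalization is needed

Therefore the answer is (-3*s^2 + 3*s - 4)/(6*s^2 + s - 1).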